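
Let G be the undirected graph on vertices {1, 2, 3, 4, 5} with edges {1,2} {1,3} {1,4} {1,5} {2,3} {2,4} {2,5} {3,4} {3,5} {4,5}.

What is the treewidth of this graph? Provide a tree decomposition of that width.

Treewidth 4.
One optimal decomposition is:
Bags: B1 = {1, 2, 3, 4, 5}
Tree: (single bag)

With just one bag of size 5, the width is 5 − 1 = 4, so tw(G) ≤ 4. For the lower bound, the 5 vertices {1, 2, 3, 4, 5} are pairwise adjacent, and any tree decomposition puts a clique entirely inside one bag — forcing width ≥ 4. Hence tw(G) = 4 exactly.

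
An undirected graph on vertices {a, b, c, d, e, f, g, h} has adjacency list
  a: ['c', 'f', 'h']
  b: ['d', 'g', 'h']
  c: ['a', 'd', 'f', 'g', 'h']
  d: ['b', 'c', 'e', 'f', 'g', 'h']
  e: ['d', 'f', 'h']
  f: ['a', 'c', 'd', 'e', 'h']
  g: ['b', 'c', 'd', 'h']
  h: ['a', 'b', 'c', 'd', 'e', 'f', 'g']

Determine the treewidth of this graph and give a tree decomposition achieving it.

Each bag holds 4 vertices, so the decomposition has width 3, which upper-bounds the treewidth. Conversely, {c, d, g, h} is a clique of size 4, and the vertices of any clique must share a bag in every tree decomposition; so some bag has ≥ 4 vertices and tw(G) ≥ 3. Therefore the treewidth is 3.

Treewidth 3.
One optimal decomposition is:
Bags: B1 = {c, d, g, h}  B2 = {c, d, f, h}  B3 = {b, d, g, h}  B4 = {a, c, f, h}  B5 = {d, e, f, h}
Tree: B1–B2, B1–B3, B2–B4, B2–B5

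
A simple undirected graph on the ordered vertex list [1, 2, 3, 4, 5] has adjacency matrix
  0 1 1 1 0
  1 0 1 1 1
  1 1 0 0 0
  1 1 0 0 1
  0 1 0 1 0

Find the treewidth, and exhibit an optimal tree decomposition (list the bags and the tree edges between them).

Treewidth 2.
One such decomposition:
Bags: B1 = {1, 2, 4}  B2 = {2, 4, 5}  B3 = {1, 2, 3}
Tree: B1–B2, B1–B3

Each bag holds 3 vertices, so the decomposition has width 2, which upper-bounds the treewidth. Conversely, {1, 2, 3} is a clique of size 3, and the vertices of any clique must share a bag in every tree decomposition; so some bag has ≥ 3 vertices and tw(G) ≥ 2. Hence tw(G) = 2 exactly.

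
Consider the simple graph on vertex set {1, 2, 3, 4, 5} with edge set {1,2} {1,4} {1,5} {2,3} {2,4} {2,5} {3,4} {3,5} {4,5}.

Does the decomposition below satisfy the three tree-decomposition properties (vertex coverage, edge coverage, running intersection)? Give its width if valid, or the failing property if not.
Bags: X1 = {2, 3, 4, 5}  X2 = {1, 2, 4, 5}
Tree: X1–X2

Checking the three conditions: (i) the bags cover all of {1, 2, 3, 4, 5}; (ii) for each edge, some bag contains both endpoints; (iii) the bags containing any fixed vertex form a subtree. All hold, so the decomposition is valid with width 4 − 1 = 3.

Yes; width 3.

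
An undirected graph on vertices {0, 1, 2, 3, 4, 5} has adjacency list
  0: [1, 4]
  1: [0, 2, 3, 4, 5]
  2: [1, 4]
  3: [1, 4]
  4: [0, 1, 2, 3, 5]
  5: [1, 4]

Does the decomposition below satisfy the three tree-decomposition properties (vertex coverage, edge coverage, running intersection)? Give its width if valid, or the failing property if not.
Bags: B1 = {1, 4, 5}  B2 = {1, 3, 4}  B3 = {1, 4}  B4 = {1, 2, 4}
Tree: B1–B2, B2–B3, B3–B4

No — vertex 0 appears in no bag.

A tree decomposition must satisfy three properties: every vertex lies in some bag; for every edge, both endpoints lie together in some bag; and for every vertex, the bags containing it form a connected subtree. Here vertex 0 appears in no bag, so the decomposition is invalid.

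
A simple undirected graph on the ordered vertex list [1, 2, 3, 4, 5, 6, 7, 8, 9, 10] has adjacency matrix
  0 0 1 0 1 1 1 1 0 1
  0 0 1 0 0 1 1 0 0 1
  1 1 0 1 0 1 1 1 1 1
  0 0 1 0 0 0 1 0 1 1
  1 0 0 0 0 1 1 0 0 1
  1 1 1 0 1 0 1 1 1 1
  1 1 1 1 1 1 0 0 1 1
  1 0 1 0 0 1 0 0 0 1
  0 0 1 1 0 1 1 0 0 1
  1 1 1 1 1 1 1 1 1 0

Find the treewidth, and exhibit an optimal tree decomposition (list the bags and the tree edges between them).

Treewidth 4.
Bags: B1 = {1, 3, 6, 7, 10}  B2 = {1, 5, 6, 7, 10}  B3 = {2, 3, 6, 7, 10}  B4 = {3, 6, 7, 9, 10}  B5 = {3, 4, 7, 9, 10}  B6 = {1, 3, 6, 8, 10}
Tree: B1–B2, B1–B3, B1–B4, B4–B5, B1–B6

The largest bag has 5 vertices, giving width 4; this decomposition certifies tw(G) ≤ 4. On the other hand G contains the 5-clique {3, 4, 7, 9, 10}. A clique must lie in a single bag of any decomposition, so no decomposition can have width below 4. The upper and lower bounds meet at 4, so that is the treewidth.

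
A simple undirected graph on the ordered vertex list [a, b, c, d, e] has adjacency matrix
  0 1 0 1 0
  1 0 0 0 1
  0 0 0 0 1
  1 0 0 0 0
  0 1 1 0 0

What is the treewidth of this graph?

1

A width-1 tree decomposition is:
Bags: B1 = {c, e}  B2 = {b, e}  B3 = {a, b}  B4 = {a, d}
Tree: B1–B2, B2–B3, B3–B4
Every bag has size at most 2, so the width is 2 − 1 = 1 and tw(G) ≤ 1. Any graph with an edge has treewidth ≥ 1, and G has the edge c–e. Hence tw(G) = 1 exactly.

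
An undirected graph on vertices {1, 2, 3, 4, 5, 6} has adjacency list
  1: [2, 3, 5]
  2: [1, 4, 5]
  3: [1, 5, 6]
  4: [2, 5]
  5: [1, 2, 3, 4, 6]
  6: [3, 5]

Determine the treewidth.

2

A width-2 tree decomposition is:
Bags: B1 = {1, 3, 5}  B2 = {1, 2, 5}  B3 = {3, 5, 6}  B4 = {2, 4, 5}
Tree: B1–B2, B1–B3, B2–B4
Every bag has size at most 3, so the width is 3 − 1 = 2 and tw(G) ≤ 2. For the lower bound, the 3 vertices {1, 2, 5} are pairwise adjacent, and any tree decomposition puts a clique entirely inside one bag — forcing width ≥ 2. Therefore the treewidth is 2.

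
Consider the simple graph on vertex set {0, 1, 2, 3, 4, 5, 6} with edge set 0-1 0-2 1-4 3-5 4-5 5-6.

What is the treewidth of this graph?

A width-1 tree decomposition is:
Bags: B1 = {4, 5}  B2 = {1, 4}  B3 = {3, 5}  B4 = {0, 1}  B5 = {5, 6}  B6 = {0, 2}
Tree: B1–B2, B1–B3, B2–B4, B1–B5, B4–B6
Each bag holds 2 vertices, so the decomposition has width 1, which upper-bounds the treewidth. Any graph with an edge has treewidth ≥ 1, and G has the edge 5–4. Combining the bounds, tw(G) = 1.

1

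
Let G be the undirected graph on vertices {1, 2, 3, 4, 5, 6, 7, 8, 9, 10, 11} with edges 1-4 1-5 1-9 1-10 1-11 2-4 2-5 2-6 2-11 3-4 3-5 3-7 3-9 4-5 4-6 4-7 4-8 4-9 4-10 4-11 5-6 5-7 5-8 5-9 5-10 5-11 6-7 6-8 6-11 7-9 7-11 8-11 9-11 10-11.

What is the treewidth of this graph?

A width-4 tree decomposition is:
Bags: B1 = {4, 5, 6, 7, 11}  B2 = {4, 5, 6, 8, 11}  B3 = {4, 5, 7, 9, 11}  B4 = {3, 4, 5, 7, 9}  B5 = {1, 4, 5, 9, 11}  B6 = {1, 4, 5, 10, 11}  B7 = {2, 4, 5, 6, 11}
Tree: B1–B2, B1–B3, B3–B4, B3–B5, B5–B6, B1–B7
Each bag holds 5 vertices, so the decomposition has width 4, which upper-bounds the treewidth. For the lower bound, the 5 vertices {1, 4, 5, 9, 11} are pairwise adjacent, and any tree decomposition puts a clique entirely inside one bag — forcing width ≥ 4. Therefore the treewidth is 4.

4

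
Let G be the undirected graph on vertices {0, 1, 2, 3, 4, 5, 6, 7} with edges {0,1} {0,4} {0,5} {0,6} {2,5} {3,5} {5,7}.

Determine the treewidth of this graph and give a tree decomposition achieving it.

Treewidth 1.
Bags: B1 = {0, 1}  B2 = {0, 5}  B3 = {5, 7}  B4 = {0, 6}  B5 = {2, 5}  B6 = {0, 4}  B7 = {3, 5}
Tree: B1–B2, B2–B3, B1–B4, B3–B5, B1–B6, B3–B7

The largest bag has 2 vertices, giving width 1; this decomposition certifies tw(G) ≤ 1. Any graph with an edge has treewidth ≥ 1, and G has the edge 1–0. The upper and lower bounds meet at 1, so that is the treewidth.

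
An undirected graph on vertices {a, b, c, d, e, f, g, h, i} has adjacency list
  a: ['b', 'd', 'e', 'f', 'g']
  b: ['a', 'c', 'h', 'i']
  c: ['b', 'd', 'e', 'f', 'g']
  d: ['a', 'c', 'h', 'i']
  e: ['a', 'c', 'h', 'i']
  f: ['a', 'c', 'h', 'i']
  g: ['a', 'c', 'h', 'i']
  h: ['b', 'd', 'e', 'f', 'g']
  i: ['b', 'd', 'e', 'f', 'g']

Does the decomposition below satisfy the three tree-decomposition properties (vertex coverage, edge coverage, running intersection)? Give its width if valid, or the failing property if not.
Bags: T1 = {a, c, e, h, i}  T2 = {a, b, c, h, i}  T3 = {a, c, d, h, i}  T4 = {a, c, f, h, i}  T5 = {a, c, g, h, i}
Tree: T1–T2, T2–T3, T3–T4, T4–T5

Yes; width 4.

Every vertex of G appears in some bag (union = {a, b, c, d, e, f, g, h, i}); every edge is covered by a bag; and for each vertex v the set of bags containing v is connected in the bag tree. The decomposition is therefore valid. The largest bag has 5 vertices, so the width is 4.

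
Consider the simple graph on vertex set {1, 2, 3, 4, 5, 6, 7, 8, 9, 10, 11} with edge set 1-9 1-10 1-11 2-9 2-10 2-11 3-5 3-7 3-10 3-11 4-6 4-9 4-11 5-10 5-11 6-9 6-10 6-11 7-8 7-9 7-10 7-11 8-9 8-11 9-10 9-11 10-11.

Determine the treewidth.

3

A width-3 tree decomposition is:
Bags: B1 = {7, 9, 10, 11}  B2 = {6, 9, 10, 11}  B3 = {2, 9, 10, 11}  B4 = {1, 9, 10, 11}  B5 = {3, 7, 10, 11}  B6 = {7, 8, 9, 11}  B7 = {3, 5, 10, 11}  B8 = {4, 6, 9, 11}
Tree: B1–B2, B1–B3, B2–B4, B1–B5, B1–B6, B5–B7, B2–B8
Each bag holds 4 vertices, so the decomposition has width 3, which upper-bounds the treewidth. On the other hand G contains the 4-clique {7, 8, 9, 11}. A clique must lie in a single bag of any decomposition, so no decomposition can have width below 3. Therefore the treewidth is 3.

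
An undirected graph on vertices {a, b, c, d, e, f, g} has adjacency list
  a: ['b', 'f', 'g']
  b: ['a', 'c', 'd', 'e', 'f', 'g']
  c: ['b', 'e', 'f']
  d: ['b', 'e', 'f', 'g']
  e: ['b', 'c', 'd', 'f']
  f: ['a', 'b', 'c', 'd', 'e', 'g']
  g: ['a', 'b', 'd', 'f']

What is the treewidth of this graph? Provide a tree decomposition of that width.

The largest bag has 4 vertices, giving width 3; this decomposition certifies tw(G) ≤ 3. Conversely, {b, d, f, g} is a clique of size 4, and the vertices of any clique must share a bag in every tree decomposition; so some bag has ≥ 4 vertices and tw(G) ≥ 3. Hence tw(G) = 3 exactly.

Treewidth 3.
One such decomposition:
Bags: B1 = {b, d, f, g}  B2 = {b, d, e, f}  B3 = {b, c, e, f}  B4 = {a, b, f, g}
Tree: B1–B2, B2–B3, B1–B4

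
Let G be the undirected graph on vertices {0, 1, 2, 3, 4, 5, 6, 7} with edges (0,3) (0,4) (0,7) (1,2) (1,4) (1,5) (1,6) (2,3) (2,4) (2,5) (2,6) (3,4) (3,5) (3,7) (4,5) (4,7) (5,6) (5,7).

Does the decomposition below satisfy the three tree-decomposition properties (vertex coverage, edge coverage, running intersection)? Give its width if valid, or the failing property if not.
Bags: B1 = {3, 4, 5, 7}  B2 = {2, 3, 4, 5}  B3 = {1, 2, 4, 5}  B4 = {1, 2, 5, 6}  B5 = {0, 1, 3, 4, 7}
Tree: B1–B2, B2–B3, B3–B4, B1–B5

No — bags containing vertex 1 are not connected in the tree.

A tree decomposition must satisfy three properties: every vertex lies in some bag; for every edge, both endpoints lie together in some bag; and for every vertex, the bags containing it form a connected subtree. Here bags containing vertex 1 are not connected in the tree, so the decomposition is invalid.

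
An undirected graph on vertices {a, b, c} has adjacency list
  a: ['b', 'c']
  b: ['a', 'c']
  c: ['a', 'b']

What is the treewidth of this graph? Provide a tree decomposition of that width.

Treewidth 2.
One optimal decomposition is:
Bags: B1 = {a, b, c}
Tree: (single bag)

With just one bag of size 3, the width is 3 − 1 = 2, so tw(G) ≤ 2. For the lower bound, the 3 vertices {a, b, c} are pairwise adjacent, and any tree decomposition puts a clique entirely inside one bag — forcing width ≥ 2. Hence tw(G) = 2 exactly.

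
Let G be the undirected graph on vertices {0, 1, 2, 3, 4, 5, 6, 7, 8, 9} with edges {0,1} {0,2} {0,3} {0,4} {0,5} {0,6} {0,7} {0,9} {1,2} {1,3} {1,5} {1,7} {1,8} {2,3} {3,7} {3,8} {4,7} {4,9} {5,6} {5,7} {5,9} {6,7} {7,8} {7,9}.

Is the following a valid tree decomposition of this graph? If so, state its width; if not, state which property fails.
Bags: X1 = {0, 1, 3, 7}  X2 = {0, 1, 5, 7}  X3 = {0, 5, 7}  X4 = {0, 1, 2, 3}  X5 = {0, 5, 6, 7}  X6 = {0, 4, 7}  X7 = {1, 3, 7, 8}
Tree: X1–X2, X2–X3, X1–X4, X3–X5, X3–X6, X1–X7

A tree decomposition must satisfy three properties: every vertex lies in some bag; for every edge, both endpoints lie together in some bag; and for every vertex, the bags containing it form a connected subtree. Here vertex 9 appears in no bag, so the decomposition is invalid.

No — vertex 9 appears in no bag.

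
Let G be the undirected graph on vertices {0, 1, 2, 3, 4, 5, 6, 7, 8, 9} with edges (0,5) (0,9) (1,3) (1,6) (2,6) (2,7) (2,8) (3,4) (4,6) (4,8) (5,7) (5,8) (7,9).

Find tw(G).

A width-2 tree decomposition is:
Bags: B1 = {0, 7, 9}  B2 = {0, 5, 7}  B3 = {2, 5, 7}  B4 = {2, 5, 8}  B5 = {2, 6, 8}  B6 = {4, 6, 8}  B7 = {1, 4, 6}  B8 = {1, 3, 4}
Tree: B1–B2, B2–B3, B3–B4, B4–B5, B5–B6, B6–B7, B7–B8
Every bag has size at most 3, so the width is 3 − 1 = 2 and tw(G) ≤ 2. Since 9–0–5–7–9 is a cycle in G, G is not acyclic. Forests are exactly the graphs of treewidth ≤ 1, so tw(G) ≥ 2. The upper and lower bounds meet at 2, so that is the treewidth.

2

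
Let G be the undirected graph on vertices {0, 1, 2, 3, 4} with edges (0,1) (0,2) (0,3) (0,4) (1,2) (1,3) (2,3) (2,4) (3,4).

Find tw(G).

A width-3 tree decomposition is:
Bags: B1 = {0, 1, 2, 3}  B2 = {0, 2, 3, 4}
Tree: B1–B2
Each bag holds 4 vertices, so the decomposition has width 3, which upper-bounds the treewidth. Conversely, {0, 1, 2, 3} is a clique of size 4, and the vertices of any clique must share a bag in every tree decomposition; so some bag has ≥ 4 vertices and tw(G) ≥ 3. Combining the bounds, tw(G) = 3.

3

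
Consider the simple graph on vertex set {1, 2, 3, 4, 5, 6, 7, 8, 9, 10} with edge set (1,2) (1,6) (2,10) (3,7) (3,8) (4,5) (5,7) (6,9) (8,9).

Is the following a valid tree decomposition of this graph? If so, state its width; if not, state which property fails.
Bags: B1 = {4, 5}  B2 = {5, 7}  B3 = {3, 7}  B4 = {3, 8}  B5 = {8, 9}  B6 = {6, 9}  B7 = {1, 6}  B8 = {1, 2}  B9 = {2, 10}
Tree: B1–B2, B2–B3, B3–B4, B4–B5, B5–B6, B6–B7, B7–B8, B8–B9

Vertex coverage: the bags together contain {1, 2, 3, 4, 5, 6, 7, 8, 9, 10}, the full vertex set. Edge coverage: each edge of G has both endpoints in at least one bag. Running intersection: for every vertex, the bags containing it form a connected subtree. All three properties hold, so this is a valid tree decomposition of width max|bag| − 1 = 1, and hence tw(G) ≤ 1.

Yes; width 1.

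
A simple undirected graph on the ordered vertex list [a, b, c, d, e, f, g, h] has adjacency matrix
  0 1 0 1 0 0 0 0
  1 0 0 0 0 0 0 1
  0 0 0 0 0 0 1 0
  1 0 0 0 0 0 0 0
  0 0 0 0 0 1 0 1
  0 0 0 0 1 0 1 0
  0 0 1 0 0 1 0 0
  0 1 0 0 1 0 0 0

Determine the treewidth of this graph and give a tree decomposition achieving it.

Treewidth 1.
One such decomposition:
Bags: B1 = {c, g}  B2 = {f, g}  B3 = {e, f}  B4 = {e, h}  B5 = {b, h}  B6 = {a, b}  B7 = {a, d}
Tree: B1–B2, B2–B3, B3–B4, B4–B5, B5–B6, B6–B7

Every bag has size at most 2, so the width is 2 − 1 = 1 and tw(G) ≤ 1. Any graph with an edge has treewidth ≥ 1, and G has the edge c–g. Combining the bounds, tw(G) = 1.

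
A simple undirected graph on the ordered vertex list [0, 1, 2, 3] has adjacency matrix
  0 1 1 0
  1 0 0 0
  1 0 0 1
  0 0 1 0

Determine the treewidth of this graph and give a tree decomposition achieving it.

Each bag holds 2 vertices, so the decomposition has width 1, which upper-bounds the treewidth. Any graph with an edge has treewidth ≥ 1, and G has the edge 3–2. Combining the bounds, tw(G) = 1.

Treewidth 1.
Bags: B1 = {2, 3}  B2 = {0, 2}  B3 = {0, 1}
Tree: B1–B2, B2–B3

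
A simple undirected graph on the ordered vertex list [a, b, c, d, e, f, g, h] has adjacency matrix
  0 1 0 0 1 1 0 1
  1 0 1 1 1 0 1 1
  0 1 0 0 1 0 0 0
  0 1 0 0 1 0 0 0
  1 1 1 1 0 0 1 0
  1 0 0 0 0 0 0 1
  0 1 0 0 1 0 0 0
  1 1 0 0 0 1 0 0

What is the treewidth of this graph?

A width-2 tree decomposition is:
Bags: B1 = {a, b, e}  B2 = {a, b, h}  B3 = {b, c, e}  B4 = {b, d, e}  B5 = {b, e, g}  B6 = {a, f, h}
Tree: B1–B2, B1–B3, B3–B4, B1–B5, B2–B6
Every bag has size at most 3, so the width is 3 − 1 = 2 and tw(G) ≤ 2. Conversely, {a, f, h} is a clique of size 3, and the vertices of any clique must share a bag in every tree decomposition; so some bag has ≥ 3 vertices and tw(G) ≥ 2. Therefore the treewidth is 2.

2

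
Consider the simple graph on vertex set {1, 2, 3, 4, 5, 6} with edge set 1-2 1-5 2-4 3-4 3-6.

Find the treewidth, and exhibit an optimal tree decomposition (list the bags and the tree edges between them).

The largest bag has 2 vertices, giving width 1; this decomposition certifies tw(G) ≤ 1. Any graph with an edge has treewidth ≥ 1, and G has the edge 6–3. Hence tw(G) = 1 exactly.

Treewidth 1.
One optimal decomposition is:
Bags: B1 = {3, 6}  B2 = {3, 4}  B3 = {2, 4}  B4 = {1, 2}  B5 = {1, 5}
Tree: B1–B2, B2–B3, B3–B4, B4–B5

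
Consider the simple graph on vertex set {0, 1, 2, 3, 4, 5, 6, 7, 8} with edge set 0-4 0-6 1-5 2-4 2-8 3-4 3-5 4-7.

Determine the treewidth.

A width-1 tree decomposition is:
Bags: B1 = {0, 4}  B2 = {3, 4}  B3 = {0, 6}  B4 = {4, 7}  B5 = {3, 5}  B6 = {1, 5}  B7 = {2, 4}  B8 = {2, 8}
Tree: B1–B2, B1–B3, B1–B4, B2–B5, B5–B6, B4–B7, B7–B8
Every bag has size at most 2, so the width is 2 − 1 = 1 and tw(G) ≤ 1. Any graph with an edge has treewidth ≥ 1, and G has the edge 4–0. Therefore the treewidth is 1.

1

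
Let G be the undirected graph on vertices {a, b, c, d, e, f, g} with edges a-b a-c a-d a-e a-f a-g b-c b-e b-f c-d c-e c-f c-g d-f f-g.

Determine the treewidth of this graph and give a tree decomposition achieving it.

The largest bag has 4 vertices, giving width 3; this decomposition certifies tw(G) ≤ 3. Conversely, {a, b, c, e} is a clique of size 4, and the vertices of any clique must share a bag in every tree decomposition; so some bag has ≥ 4 vertices and tw(G) ≥ 3. Therefore the treewidth is 3.

Treewidth 3.
One such decomposition:
Bags: B1 = {a, b, c, e}  B2 = {a, b, c, f}  B3 = {a, c, f, g}  B4 = {a, c, d, f}
Tree: B1–B2, B2–B3, B2–B4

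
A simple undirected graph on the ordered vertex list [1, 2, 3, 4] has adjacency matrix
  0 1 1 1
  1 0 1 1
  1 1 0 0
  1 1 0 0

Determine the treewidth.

A width-2 tree decomposition is:
Bags: B1 = {1, 2, 3}  B2 = {1, 2, 4}
Tree: B1–B2
Every bag has size at most 3, so the width is 3 − 1 = 2 and tw(G) ≤ 2. For the lower bound, the 3 vertices {1, 2, 3} are pairwise adjacent, and any tree decomposition puts a clique entirely inside one bag — forcing width ≥ 2. The upper and lower bounds meet at 2, so that is the treewidth.

2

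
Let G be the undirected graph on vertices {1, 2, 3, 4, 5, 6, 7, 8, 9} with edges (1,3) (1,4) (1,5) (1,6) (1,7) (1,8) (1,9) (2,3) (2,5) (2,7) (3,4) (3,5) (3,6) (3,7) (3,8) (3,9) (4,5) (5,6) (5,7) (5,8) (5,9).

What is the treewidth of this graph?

A width-3 tree decomposition is:
Bags: B1 = {1, 3, 4, 5}  B2 = {1, 3, 5, 6}  B3 = {1, 3, 5, 7}  B4 = {2, 3, 5, 7}  B5 = {1, 3, 5, 9}  B6 = {1, 3, 5, 8}
Tree: B1–B2, B1–B3, B3–B4, B2–B5, B3–B6
The largest bag has 4 vertices, giving width 3; this decomposition certifies tw(G) ≤ 3. For the lower bound, the 4 vertices {1, 3, 4, 5} are pairwise adjacent, and any tree decomposition puts a clique entirely inside one bag — forcing width ≥ 3. The upper and lower bounds meet at 3, so that is the treewidth.

3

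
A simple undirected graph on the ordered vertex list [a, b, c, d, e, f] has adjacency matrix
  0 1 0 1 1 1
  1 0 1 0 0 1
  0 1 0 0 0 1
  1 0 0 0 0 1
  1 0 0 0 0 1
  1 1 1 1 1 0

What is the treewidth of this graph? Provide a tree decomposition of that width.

Treewidth 2.
Bags: B1 = {a, b, f}  B2 = {a, d, f}  B3 = {b, c, f}  B4 = {a, e, f}
Tree: B1–B2, B1–B3, B2–B4

Every bag has size at most 3, so the width is 3 − 1 = 2 and tw(G) ≤ 2. Conversely, {b, c, f} is a clique of size 3, and the vertices of any clique must share a bag in every tree decomposition; so some bag has ≥ 3 vertices and tw(G) ≥ 2. The upper and lower bounds meet at 2, so that is the treewidth.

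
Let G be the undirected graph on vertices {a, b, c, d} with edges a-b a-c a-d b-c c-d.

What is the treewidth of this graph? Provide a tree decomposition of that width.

Treewidth 2.
One such decomposition:
Bags: B1 = {a, b, c}  B2 = {a, c, d}
Tree: B1–B2

The largest bag has 3 vertices, giving width 2; this decomposition certifies tw(G) ≤ 2. On the other hand G contains the 3-clique {a, c, d}. A clique must lie in a single bag of any decomposition, so no decomposition can have width below 2. Therefore the treewidth is 2.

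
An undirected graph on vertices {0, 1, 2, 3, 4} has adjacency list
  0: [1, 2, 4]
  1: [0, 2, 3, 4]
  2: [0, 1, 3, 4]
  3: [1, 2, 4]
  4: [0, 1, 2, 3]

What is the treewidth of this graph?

A width-3 tree decomposition is:
Bags: B1 = {1, 2, 3, 4}  B2 = {0, 1, 2, 4}
Tree: B1–B2
Each bag holds 4 vertices, so the decomposition has width 3, which upper-bounds the treewidth. For the lower bound, the 4 vertices {0, 1, 2, 4} are pairwise adjacent, and any tree decomposition puts a clique entirely inside one bag — forcing width ≥ 3. The upper and lower bounds meet at 3, so that is the treewidth.

3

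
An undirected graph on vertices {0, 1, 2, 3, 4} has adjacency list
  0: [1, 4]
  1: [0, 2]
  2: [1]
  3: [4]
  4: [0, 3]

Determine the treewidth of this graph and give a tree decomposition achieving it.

Treewidth 1.
One such decomposition:
Bags: B1 = {3, 4}  B2 = {0, 4}  B3 = {0, 1}  B4 = {1, 2}
Tree: B1–B2, B2–B3, B3–B4

Each bag holds 2 vertices, so the decomposition has width 1, which upper-bounds the treewidth. Since G has at least one edge (e.g. 3–4), it is not an edgeless graph, so tw(G) ≥ 1. Combining the bounds, tw(G) = 1.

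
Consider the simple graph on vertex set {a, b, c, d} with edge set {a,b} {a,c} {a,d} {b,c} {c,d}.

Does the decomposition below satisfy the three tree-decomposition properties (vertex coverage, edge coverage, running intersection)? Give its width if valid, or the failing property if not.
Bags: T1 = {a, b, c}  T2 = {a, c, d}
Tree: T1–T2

Yes; width 2.

Checking the three conditions: (i) the bags cover all of {a, b, c, d}; (ii) for each edge, some bag contains both endpoints; (iii) the bags containing any fixed vertex form a subtree. All hold, so the decomposition is valid with width 3 − 1 = 2.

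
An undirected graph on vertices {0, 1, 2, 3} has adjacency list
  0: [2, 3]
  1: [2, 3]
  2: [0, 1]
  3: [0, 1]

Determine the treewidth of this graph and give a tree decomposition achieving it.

Treewidth 2.
Bags: B1 = {0, 1, 3}  B2 = {0, 1, 2}
Tree: B1–B2

The largest bag has 3 vertices, giving width 2; this decomposition certifies tw(G) ≤ 2. Since 0–3–1–2–0 is a cycle in G, G is not acyclic. Forests are exactly the graphs of treewidth ≤ 1, so tw(G) ≥ 2. The upper and lower bounds meet at 2, so that is the treewidth.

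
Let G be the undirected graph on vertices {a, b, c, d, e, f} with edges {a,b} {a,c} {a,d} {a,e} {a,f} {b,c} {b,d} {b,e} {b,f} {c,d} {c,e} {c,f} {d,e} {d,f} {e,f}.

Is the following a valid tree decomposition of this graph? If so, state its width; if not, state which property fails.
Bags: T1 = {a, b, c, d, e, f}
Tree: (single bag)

Vertex coverage: the bags together contain {a, b, c, d, e, f}, the full vertex set. Edge coverage: each edge of G has both endpoints in at least one bag. Running intersection: for every vertex, the bags containing it form a connected subtree. All three properties hold, so this is a valid tree decomposition of width max|bag| − 1 = 5, and hence tw(G) ≤ 5.

Yes; width 5.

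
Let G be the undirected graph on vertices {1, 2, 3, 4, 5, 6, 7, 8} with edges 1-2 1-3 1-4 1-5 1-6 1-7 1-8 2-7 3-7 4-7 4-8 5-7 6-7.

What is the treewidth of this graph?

A width-2 tree decomposition is:
Bags: B1 = {1, 4, 7}  B2 = {1, 3, 7}  B3 = {1, 4, 8}  B4 = {1, 5, 7}  B5 = {1, 6, 7}  B6 = {1, 2, 7}
Tree: B1–B2, B1–B3, B2–B4, B2–B5, B5–B6
Every bag has size at most 3, so the width is 3 − 1 = 2 and tw(G) ≤ 2. Conversely, {1, 4, 8} is a clique of size 3, and the vertices of any clique must share a bag in every tree decomposition; so some bag has ≥ 3 vertices and tw(G) ≥ 2. Hence tw(G) = 2 exactly.

2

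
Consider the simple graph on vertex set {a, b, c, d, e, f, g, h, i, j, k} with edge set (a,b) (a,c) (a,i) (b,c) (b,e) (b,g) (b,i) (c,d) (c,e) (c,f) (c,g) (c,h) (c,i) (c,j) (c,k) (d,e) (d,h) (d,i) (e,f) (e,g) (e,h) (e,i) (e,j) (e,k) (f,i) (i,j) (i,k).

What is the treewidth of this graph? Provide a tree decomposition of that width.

Each bag holds 4 vertices, so the decomposition has width 3, which upper-bounds the treewidth. For the lower bound, the 4 vertices {b, c, e, g} are pairwise adjacent, and any tree decomposition puts a clique entirely inside one bag — forcing width ≥ 3. Therefore the treewidth is 3.

Treewidth 3.
One such decomposition:
Bags: B1 = {b, c, e, i}  B2 = {a, b, c, i}  B3 = {c, e, f, i}  B4 = {c, d, e, i}  B5 = {c, e, i, k}  B6 = {c, e, i, j}  B7 = {c, d, e, h}  B8 = {b, c, e, g}
Tree: B1–B2, B1–B3, B1–B4, B1–B5, B4–B6, B4–B7, B1–B8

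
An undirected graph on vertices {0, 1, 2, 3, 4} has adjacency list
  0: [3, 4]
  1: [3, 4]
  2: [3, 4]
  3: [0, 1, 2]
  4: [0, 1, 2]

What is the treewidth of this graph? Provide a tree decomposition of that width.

Every bag has size at most 3, so the width is 3 − 1 = 2 and tw(G) ≤ 2. The edges 3–1–4–2–3 form a cycle, so G is not a tree and its treewidth is at least 2. Hence tw(G) = 2 exactly.

Treewidth 2.
One optimal decomposition is:
Bags: B1 = {1, 3, 4}  B2 = {2, 3, 4}  B3 = {0, 3, 4}
Tree: B1–B2, B2–B3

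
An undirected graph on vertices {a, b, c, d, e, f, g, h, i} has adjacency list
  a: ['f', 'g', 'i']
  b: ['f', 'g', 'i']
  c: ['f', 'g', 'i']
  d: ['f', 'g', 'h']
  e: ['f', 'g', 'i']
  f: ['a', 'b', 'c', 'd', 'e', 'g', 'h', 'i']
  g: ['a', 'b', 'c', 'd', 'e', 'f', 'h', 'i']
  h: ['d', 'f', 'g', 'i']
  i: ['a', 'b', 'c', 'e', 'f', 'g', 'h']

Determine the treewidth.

A width-3 tree decomposition is:
Bags: B1 = {f, g, h, i}  B2 = {c, f, g, i}  B3 = {a, f, g, i}  B4 = {d, f, g, h}  B5 = {b, f, g, i}  B6 = {e, f, g, i}
Tree: B1–B2, B1–B3, B1–B4, B3–B5, B2–B6
Each bag holds 4 vertices, so the decomposition has width 3, which upper-bounds the treewidth. For the lower bound, the 4 vertices {d, f, g, h} are pairwise adjacent, and any tree decomposition puts a clique entirely inside one bag — forcing width ≥ 3. The upper and lower bounds meet at 3, so that is the treewidth.

3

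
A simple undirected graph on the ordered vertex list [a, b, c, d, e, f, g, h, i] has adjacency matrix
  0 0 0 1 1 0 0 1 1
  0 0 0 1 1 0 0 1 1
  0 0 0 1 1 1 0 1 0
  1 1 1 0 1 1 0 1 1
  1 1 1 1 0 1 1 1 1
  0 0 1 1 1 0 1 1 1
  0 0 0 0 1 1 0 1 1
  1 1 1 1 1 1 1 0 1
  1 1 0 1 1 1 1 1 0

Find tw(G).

4

A width-4 tree decomposition is:
Bags: B1 = {d, e, f, h, i}  B2 = {e, f, g, h, i}  B3 = {b, d, e, h, i}  B4 = {a, d, e, h, i}  B5 = {c, d, e, f, h}
Tree: B1–B2, B1–B3, B3–B4, B1–B5
Every bag has size at most 5, so the width is 5 − 1 = 4 and tw(G) ≤ 4. Conversely, {c, d, e, f, h} is a clique of size 5, and the vertices of any clique must share a bag in every tree decomposition; so some bag has ≥ 5 vertices and tw(G) ≥ 4. Hence tw(G) = 4 exactly.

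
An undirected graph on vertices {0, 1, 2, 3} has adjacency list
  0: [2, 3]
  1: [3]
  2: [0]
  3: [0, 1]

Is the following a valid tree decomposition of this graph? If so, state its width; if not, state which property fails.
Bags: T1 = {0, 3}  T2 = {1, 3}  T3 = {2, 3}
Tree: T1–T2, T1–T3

A tree decomposition must satisfy three properties: every vertex lies in some bag; for every edge, both endpoints lie together in some bag; and for every vertex, the bags containing it form a connected subtree. Here edge (0,2) lies in no bag, so the decomposition is invalid.

No — edge (0,2) lies in no bag.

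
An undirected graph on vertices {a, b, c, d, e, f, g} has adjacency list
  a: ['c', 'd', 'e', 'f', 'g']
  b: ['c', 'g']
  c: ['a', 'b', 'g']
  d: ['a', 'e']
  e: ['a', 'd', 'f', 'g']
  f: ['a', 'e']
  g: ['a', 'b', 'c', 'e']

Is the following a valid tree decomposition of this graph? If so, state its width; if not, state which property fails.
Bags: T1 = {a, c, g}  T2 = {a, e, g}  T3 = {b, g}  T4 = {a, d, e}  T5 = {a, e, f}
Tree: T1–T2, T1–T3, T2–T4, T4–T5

A tree decomposition must satisfy three properties: every vertex lies in some bag; for every edge, both endpoints lie together in some bag; and for every vertex, the bags containing it form a connected subtree. Here edge (c,b) lies in no bag, so the decomposition is invalid.

No — edge (c,b) lies in no bag.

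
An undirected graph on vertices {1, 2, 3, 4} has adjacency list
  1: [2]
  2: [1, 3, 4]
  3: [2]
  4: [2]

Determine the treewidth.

A width-1 tree decomposition is:
Bags: B1 = {2, 3}  B2 = {1, 2}  B3 = {2, 4}
Tree: B1–B2, B1–B3
Each bag holds 2 vertices, so the decomposition has width 1, which upper-bounds the treewidth. Since G has at least one edge (e.g. 3–2), it is not an edgeless graph, so tw(G) ≥ 1. The upper and lower bounds meet at 1, so that is the treewidth.

1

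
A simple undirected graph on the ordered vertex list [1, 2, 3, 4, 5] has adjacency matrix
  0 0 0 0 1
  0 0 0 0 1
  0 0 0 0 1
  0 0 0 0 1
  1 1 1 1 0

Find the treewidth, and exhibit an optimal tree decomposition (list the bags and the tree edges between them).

Every bag has size at most 2, so the width is 2 − 1 = 1 and tw(G) ≤ 1. Since G has at least one edge (e.g. 5–4), it is not an edgeless graph, so tw(G) ≥ 1. Therefore the treewidth is 1.

Treewidth 1.
One such decomposition:
Bags: B1 = {4, 5}  B2 = {3, 5}  B3 = {2, 5}  B4 = {1, 5}
Tree: B1–B2, B1–B3, B3–B4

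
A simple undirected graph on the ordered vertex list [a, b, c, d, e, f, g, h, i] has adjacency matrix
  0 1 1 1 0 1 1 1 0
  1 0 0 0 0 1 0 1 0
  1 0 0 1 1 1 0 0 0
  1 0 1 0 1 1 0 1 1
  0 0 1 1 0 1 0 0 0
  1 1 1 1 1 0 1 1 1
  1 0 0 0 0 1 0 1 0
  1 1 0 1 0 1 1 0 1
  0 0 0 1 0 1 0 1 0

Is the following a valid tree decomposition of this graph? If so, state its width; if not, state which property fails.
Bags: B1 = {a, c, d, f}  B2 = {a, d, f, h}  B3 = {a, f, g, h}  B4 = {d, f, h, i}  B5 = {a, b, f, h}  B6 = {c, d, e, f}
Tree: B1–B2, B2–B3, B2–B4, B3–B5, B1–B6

Vertex coverage: the bags together contain {a, b, c, d, e, f, g, h, i}, the full vertex set. Edge coverage: each edge of G has both endpoints in at least one bag. Running intersection: for every vertex, the bags containing it form a connected subtree. All three properties hold, so this is a valid tree decomposition of width max|bag| − 1 = 3, and hence tw(G) ≤ 3.

Yes; width 3.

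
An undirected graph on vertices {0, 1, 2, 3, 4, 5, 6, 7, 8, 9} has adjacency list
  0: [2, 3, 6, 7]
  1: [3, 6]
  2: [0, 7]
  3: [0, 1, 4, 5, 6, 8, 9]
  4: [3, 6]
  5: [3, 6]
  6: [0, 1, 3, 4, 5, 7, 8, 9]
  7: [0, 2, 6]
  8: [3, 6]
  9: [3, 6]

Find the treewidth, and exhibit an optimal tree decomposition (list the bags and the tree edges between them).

Every bag has size at most 3, so the width is 3 − 1 = 2 and tw(G) ≤ 2. Conversely, {0, 2, 7} is a clique of size 3, and the vertices of any clique must share a bag in every tree decomposition; so some bag has ≥ 3 vertices and tw(G) ≥ 2. Hence tw(G) = 2 exactly.

Treewidth 2.
Bags: B1 = {3, 6, 8}  B2 = {3, 6, 9}  B3 = {0, 3, 6}  B4 = {0, 6, 7}  B5 = {1, 3, 6}  B6 = {3, 4, 6}  B7 = {3, 5, 6}  B8 = {0, 2, 7}
Tree: B1–B2, B1–B3, B3–B4, B3–B5, B5–B6, B3–B7, B4–B8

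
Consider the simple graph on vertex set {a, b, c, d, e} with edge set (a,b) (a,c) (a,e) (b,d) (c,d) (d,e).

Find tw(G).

2

A width-2 tree decomposition is:
Bags: B1 = {a, c, d}  B2 = {a, d, e}  B3 = {a, b, d}
Tree: B1–B2, B2–B3
Every bag has size at most 3, so the width is 3 − 1 = 2 and tw(G) ≤ 2. Since a–c–d–e–a is a cycle in G, G is not acyclic. Forests are exactly the graphs of treewidth ≤ 1, so tw(G) ≥ 2. The upper and lower bounds meet at 2, so that is the treewidth.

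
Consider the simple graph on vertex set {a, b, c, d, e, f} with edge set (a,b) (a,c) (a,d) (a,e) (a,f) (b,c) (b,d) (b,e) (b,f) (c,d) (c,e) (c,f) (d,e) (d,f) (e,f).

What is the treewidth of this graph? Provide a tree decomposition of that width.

Treewidth 5.
One such decomposition:
Bags: B1 = {a, b, c, d, e, f}
Tree: (single bag)

With just one bag of size 6, the width is 6 − 1 = 5, so tw(G) ≤ 5. Conversely, {a, b, c, d, e, f} is a clique of size 6, and the vertices of any clique must share a bag in every tree decomposition; so some bag has ≥ 6 vertices and tw(G) ≥ 5. Combining the bounds, tw(G) = 5.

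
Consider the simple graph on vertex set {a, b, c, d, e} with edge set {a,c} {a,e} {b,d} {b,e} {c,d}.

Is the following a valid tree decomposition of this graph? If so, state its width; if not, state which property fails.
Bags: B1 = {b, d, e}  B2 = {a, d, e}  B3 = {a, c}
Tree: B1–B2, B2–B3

No — edge (d,c) lies in no bag.

A tree decomposition must satisfy three properties: every vertex lies in some bag; for every edge, both endpoints lie together in some bag; and for every vertex, the bags containing it form a connected subtree. Here edge (d,c) lies in no bag, so the decomposition is invalid.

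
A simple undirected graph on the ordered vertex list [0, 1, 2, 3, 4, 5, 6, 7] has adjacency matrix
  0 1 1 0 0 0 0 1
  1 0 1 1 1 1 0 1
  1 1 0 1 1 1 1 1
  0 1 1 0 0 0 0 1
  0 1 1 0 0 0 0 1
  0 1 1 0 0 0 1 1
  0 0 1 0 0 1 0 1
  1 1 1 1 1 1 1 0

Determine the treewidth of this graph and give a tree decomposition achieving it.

Treewidth 3.
One optimal decomposition is:
Bags: B1 = {0, 1, 2, 7}  B2 = {1, 2, 5, 7}  B3 = {1, 2, 4, 7}  B4 = {1, 2, 3, 7}  B5 = {2, 5, 6, 7}
Tree: B1–B2, B2–B3, B2–B4, B2–B5

Each bag holds 4 vertices, so the decomposition has width 3, which upper-bounds the treewidth. On the other hand G contains the 4-clique {0, 1, 2, 7}. A clique must lie in a single bag of any decomposition, so no decomposition can have width below 3. The upper and lower bounds meet at 3, so that is the treewidth.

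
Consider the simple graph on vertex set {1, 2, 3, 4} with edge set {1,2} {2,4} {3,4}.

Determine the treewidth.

A width-1 tree decomposition is:
Bags: B1 = {2, 4}  B2 = {3, 4}  B3 = {1, 2}
Tree: B1–B2, B1–B3
The largest bag has 2 vertices, giving width 1; this decomposition certifies tw(G) ≤ 1. Any graph with an edge has treewidth ≥ 1, and G has the edge 2–4. The upper and lower bounds meet at 1, so that is the treewidth.

1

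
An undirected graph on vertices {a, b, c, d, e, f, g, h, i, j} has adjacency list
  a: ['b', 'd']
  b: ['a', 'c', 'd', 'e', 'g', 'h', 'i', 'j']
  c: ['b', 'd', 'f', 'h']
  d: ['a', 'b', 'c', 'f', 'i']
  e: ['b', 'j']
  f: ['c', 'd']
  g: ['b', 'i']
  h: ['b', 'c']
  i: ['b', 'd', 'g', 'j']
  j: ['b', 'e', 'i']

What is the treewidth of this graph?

2

A width-2 tree decomposition is:
Bags: B1 = {b, c, d}  B2 = {b, d, i}  B3 = {b, i, j}  B4 = {b, e, j}  B5 = {c, d, f}  B6 = {b, g, i}  B7 = {a, b, d}  B8 = {b, c, h}
Tree: B1–B2, B2–B3, B3–B4, B1–B5, B2–B6, B1–B7, B1–B8
Each bag holds 3 vertices, so the decomposition has width 2, which upper-bounds the treewidth. On the other hand G contains the 3-clique {c, d, f}. A clique must lie in a single bag of any decomposition, so no decomposition can have width below 2. Therefore the treewidth is 2.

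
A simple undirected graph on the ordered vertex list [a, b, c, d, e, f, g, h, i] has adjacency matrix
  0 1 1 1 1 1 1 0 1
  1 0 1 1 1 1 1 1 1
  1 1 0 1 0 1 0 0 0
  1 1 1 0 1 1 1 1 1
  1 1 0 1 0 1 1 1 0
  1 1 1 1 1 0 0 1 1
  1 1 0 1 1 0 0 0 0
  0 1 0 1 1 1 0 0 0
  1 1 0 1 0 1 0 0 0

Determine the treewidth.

A width-4 tree decomposition is:
Bags: B1 = {a, b, d, e, f}  B2 = {a, b, c, d, f}  B3 = {a, b, d, e, g}  B4 = {b, d, e, f, h}  B5 = {a, b, d, f, i}
Tree: B1–B2, B1–B3, B1–B4, B2–B5
Every bag has size at most 5, so the width is 5 − 1 = 4 and tw(G) ≤ 4. Conversely, {a, b, d, e, g} is a clique of size 5, and the vertices of any clique must share a bag in every tree decomposition; so some bag has ≥ 5 vertices and tw(G) ≥ 4. Hence tw(G) = 4 exactly.

4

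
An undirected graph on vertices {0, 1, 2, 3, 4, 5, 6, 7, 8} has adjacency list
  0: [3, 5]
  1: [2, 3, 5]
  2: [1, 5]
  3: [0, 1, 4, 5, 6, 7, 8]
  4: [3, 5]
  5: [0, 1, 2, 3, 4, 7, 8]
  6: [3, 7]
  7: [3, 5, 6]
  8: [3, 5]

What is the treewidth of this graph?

A width-2 tree decomposition is:
Bags: B1 = {0, 3, 5}  B2 = {1, 3, 5}  B3 = {3, 5, 7}  B4 = {1, 2, 5}  B5 = {3, 5, 8}  B6 = {3, 6, 7}  B7 = {3, 4, 5}
Tree: B1–B2, B2–B3, B2–B4, B3–B5, B3–B6, B3–B7
Each bag holds 3 vertices, so the decomposition has width 2, which upper-bounds the treewidth. For the lower bound, the 3 vertices {1, 2, 5} are pairwise adjacent, and any tree decomposition puts a clique entirely inside one bag — forcing width ≥ 2. Hence tw(G) = 2 exactly.

2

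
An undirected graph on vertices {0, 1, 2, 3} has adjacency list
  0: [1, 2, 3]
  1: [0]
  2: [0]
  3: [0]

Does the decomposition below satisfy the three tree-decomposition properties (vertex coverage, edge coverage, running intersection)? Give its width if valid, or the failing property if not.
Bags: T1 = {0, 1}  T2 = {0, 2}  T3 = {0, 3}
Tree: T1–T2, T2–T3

Yes; width 1.

Every vertex of G appears in some bag (union = {0, 1, 2, 3}); every edge is covered by a bag; and for each vertex v the set of bags containing v is connected in the bag tree. The decomposition is therefore valid. The largest bag has 2 vertices, so the width is 1.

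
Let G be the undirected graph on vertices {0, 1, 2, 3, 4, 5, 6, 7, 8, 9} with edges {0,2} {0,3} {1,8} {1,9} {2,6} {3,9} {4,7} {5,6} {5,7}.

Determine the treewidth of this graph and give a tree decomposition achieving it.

Every bag has size at most 2, so the width is 2 − 1 = 1 and tw(G) ≤ 1. G has an edge, so its treewidth is at least 1. Hence tw(G) = 1 exactly.

Treewidth 1.
One optimal decomposition is:
Bags: B1 = {1, 8}  B2 = {1, 9}  B3 = {3, 9}  B4 = {0, 3}  B5 = {0, 2}  B6 = {2, 6}  B7 = {5, 6}  B8 = {5, 7}  B9 = {4, 7}
Tree: B1–B2, B2–B3, B3–B4, B4–B5, B5–B6, B6–B7, B7–B8, B8–B9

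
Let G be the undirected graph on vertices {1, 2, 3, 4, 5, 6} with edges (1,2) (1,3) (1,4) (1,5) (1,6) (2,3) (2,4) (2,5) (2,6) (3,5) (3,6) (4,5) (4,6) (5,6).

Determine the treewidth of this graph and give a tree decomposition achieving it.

Treewidth 4.
One such decomposition:
Bags: B1 = {1, 2, 4, 5, 6}  B2 = {1, 2, 3, 5, 6}
Tree: B1–B2

The largest bag has 5 vertices, giving width 4; this decomposition certifies tw(G) ≤ 4. For the lower bound, the 5 vertices {1, 2, 3, 5, 6} are pairwise adjacent, and any tree decomposition puts a clique entirely inside one bag — forcing width ≥ 4. The upper and lower bounds meet at 4, so that is the treewidth.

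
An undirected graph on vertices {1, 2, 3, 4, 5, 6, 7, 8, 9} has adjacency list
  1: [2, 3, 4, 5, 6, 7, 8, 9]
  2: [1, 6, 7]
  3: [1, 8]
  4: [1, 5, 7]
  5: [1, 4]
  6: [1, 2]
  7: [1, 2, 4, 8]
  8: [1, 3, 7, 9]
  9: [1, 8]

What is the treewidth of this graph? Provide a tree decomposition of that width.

Each bag holds 3 vertices, so the decomposition has width 2, which upper-bounds the treewidth. On the other hand G contains the 3-clique {1, 3, 8}. A clique must lie in a single bag of any decomposition, so no decomposition can have width below 2. Combining the bounds, tw(G) = 2.

Treewidth 2.
Bags: B1 = {1, 7, 8}  B2 = {1, 8, 9}  B3 = {1, 2, 7}  B4 = {1, 4, 7}  B5 = {1, 4, 5}  B6 = {1, 2, 6}  B7 = {1, 3, 8}
Tree: B1–B2, B1–B3, B3–B4, B4–B5, B3–B6, B1–B7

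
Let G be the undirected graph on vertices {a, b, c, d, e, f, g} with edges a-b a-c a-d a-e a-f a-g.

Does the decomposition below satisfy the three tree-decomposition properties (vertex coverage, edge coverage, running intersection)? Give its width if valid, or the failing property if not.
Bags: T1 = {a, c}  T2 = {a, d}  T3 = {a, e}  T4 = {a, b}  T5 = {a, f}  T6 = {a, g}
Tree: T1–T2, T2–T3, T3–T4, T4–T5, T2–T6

Yes; width 1.

Vertex coverage: the bags together contain {a, b, c, d, e, f, g}, the full vertex set. Edge coverage: each edge of G has both endpoints in at least one bag. Running intersection: for every vertex, the bags containing it form a connected subtree. All three properties hold, so this is a valid tree decomposition of width max|bag| − 1 = 1, and hence tw(G) ≤ 1.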